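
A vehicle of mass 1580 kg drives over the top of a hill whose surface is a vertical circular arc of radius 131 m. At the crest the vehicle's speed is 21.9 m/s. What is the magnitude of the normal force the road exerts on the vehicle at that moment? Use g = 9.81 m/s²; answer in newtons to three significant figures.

9720 N

At the crest the centripetal acceleration points downward (toward the centre of the arc), so mg − N = mv²/r.
N = m(g − v²/r) = 1580 × (9.81 − (21.9)²/131) = 1580 × (9.81 − 3.661) = 1580 × 6.149 = 9715 N.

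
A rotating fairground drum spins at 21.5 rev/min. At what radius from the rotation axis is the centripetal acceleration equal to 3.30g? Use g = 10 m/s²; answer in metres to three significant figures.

ω = 21.5 rev/min × 2π/60 = 2.251 rad/s.
a_c = ω²r = 3.30g ⇒ r = 3.30 × 10.0 / (2.251)² = 33.00/5.069 = 6.510 m.

6.51 m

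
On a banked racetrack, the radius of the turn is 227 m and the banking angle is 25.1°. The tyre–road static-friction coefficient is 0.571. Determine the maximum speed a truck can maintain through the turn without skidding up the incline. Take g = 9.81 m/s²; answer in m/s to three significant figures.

56.2 m/s

At the maximum speed, friction acts down the slope at its limiting value f = μN. Radially (horizontal, toward centre): N sinθ + μN cosθ = mv²/r. Vertically: N cosθ − μN sinθ = mg.
Dividing: v² = r g (sinθ + μcosθ)/(cosθ − μsinθ).
sinθ + μcosθ = 0.4242 + 0.571×0.9056 = 0.9413; cosθ − μsinθ = 0.9056 − 0.571×0.4242 = 0.6634.
v² = 227 × 9.81 × 0.9413/0.6634 = 3160 m²/s², so v = 56.21 m/s.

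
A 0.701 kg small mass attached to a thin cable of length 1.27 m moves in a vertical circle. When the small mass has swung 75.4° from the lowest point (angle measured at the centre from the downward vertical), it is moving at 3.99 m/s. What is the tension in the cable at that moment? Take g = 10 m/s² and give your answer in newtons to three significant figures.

10.6 N

Take the radial direction toward the centre of the circle as positive. The component of the weight along the string toward the centre is −mg cos φ (φ measured from the bottom), so Newton's second law along the string gives T − mg cos φ = m v²/r.
cos 75.4° = 0.2521, so T = m(v²/r + g cos φ) = 0.701 × ((3.99)²/1.27 + 10.0 × 0.2521) = 0.701 × (12.54 + (2.521)) = 0.701 × 15.06 = 10.55 N.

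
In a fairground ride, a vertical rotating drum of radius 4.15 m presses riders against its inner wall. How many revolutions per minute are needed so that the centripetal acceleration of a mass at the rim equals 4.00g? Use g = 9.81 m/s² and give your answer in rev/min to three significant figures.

29.4 rev/min

Require ω²r = 4.00g, so ω = √(4.00 × 9.81/4.15) = 3.075 rad/s.
In rev/min: ω × 60/(2π) = 3.075 × 60/(2π) = 29.36 rev/min.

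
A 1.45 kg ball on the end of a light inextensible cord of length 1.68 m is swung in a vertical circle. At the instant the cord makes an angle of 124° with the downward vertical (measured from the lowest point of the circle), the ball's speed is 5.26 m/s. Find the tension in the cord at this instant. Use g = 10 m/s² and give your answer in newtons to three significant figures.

15.8 N

Take the radial direction toward the centre of the circle as positive. The component of the weight along the string toward the centre is −mg cos φ (φ measured from the bottom), so Newton's second law along the string gives T − mg cos φ = m v²/r.
cos 124° = -0.5592, so T = m(v²/r + g cos φ) = 1.45 × ((5.26)²/1.68 + 10.0 × -0.5592) = 1.45 × (16.47 + (-5.592)) = 1.45 × 10.88 = 15.77 N.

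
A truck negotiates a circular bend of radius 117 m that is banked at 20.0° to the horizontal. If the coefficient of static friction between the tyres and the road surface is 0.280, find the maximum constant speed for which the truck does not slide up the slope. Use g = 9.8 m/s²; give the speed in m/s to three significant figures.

28.7 m/s

At the maximum speed, friction acts down the slope at its limiting value f = μN. Radially (horizontal, toward centre): N sinθ + μN cosθ = mv²/r. Vertically: N cosθ − μN sinθ = mg.
Dividing: v² = r g (sinθ + μcosθ)/(cosθ − μsinθ).
sinθ + μcosθ = 0.3420 + 0.280×0.9397 = 0.6051; cosθ − μsinθ = 0.9397 − 0.280×0.3420 = 0.8439.
v² = 117 × 9.8 × 0.6051/0.8439 = 822.2 m²/s², so v = 28.67 m/s.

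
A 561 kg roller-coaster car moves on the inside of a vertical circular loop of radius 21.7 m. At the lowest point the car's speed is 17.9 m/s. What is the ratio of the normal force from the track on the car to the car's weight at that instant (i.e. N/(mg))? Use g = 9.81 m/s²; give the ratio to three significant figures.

At the bottom, N − mg = mv²/r, so N = m(v²/r + g) and N/(mg) = v²/(rg) + 1 = (17.9)²/(21.7 × 9.81) + 1 = 1.505 + 1 = 2.505.

2.51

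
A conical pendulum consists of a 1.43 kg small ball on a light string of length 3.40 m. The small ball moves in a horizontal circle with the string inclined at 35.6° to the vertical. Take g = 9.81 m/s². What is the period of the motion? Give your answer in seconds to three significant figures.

3.34 s

r = L sinθ = 1.979 m. From T sinθ = mω²r and T cosθ = mg: tanθ = ω²r/g, so ω² = g tanθ / r = g/(L cosθ).
ω = √(g/(L cosθ)) = √(9.81/(3.40 × 0.8131)) = √3.549 = 1.884 rad/s.
Period = 2π/ω = 3.335 s.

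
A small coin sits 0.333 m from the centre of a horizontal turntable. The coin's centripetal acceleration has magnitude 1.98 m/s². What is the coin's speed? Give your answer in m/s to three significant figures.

a_c = v²/r ⇒ v = √(a_c · r) = √(1.98 × 0.333) = √0.6593 = 0.8120 m/s.

0.812 m/s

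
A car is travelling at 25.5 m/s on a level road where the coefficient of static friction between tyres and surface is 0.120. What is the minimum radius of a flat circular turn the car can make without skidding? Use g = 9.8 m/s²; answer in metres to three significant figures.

553 m

At the limit, μ_s m g = m v²/r, so r_min = v²/(μ_s g) = (25.5)²/(0.120 × 9.8) = 650.2/1.176 = 552.9 m.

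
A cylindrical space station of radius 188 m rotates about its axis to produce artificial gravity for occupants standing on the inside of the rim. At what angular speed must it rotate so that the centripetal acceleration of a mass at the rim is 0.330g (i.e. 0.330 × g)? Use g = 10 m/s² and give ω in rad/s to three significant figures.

Centripetal acceleration a_c = ω²r. Setting ω²r = 0.330g:
ω = √(0.330g / r) = √(0.330 × 10.0 / 188) = √0.01755 = 0.1325 rad/s.

0.132 rad/s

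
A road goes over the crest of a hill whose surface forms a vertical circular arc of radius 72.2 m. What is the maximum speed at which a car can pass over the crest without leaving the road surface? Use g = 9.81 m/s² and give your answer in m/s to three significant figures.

At the crest the centre of the circle is below the car, so the net downward (centripetal) force is mg − N = mv²/r.
The car leaves the road when N → 0, giving v_max = √(g r) = √(9.81 × 72.2) = 26.61 m/s.

26.6 m/s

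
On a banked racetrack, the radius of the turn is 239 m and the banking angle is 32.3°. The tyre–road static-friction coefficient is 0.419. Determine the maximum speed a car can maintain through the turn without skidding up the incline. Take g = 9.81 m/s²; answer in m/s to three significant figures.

At the maximum speed, friction acts down the slope at its limiting value f = μN. Radially (horizontal, toward centre): N sinθ + μN cosθ = mv²/r. Vertically: N cosθ − μN sinθ = mg.
Dividing: v² = r g (sinθ + μcosθ)/(cosθ − μsinθ).
sinθ + μcosθ = 0.5344 + 0.419×0.8453 = 0.8885; cosθ − μsinθ = 0.8453 − 0.419×0.5344 = 0.6214.
v² = 239 × 9.81 × 0.8885/0.6214 = 3353 m²/s², so v = 57.90 m/s.

57.9 m/s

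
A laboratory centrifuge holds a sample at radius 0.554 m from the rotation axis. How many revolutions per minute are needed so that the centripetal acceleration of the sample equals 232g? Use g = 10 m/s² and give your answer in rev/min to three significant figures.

618 rev/min

Require ω²r = 232g, so ω = √(232 × 10.0/0.554) = 64.71 rad/s.
In rev/min: ω × 60/(2π) = 64.71 × 60/(2π) = 618.0 rev/min.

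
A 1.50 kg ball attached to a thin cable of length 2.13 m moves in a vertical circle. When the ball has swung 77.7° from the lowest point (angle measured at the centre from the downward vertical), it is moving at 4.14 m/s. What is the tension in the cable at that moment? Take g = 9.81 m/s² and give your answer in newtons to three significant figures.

15.2 N

Take the radial direction toward the centre of the circle as positive. The component of the weight along the string toward the centre is −mg cos φ (φ measured from the bottom), so Newton's second law along the string gives T − mg cos φ = m v²/r.
cos 77.7° = 0.2130, so T = m(v²/r + g cos φ) = 1.50 × ((4.14)²/2.13 + 9.81 × 0.2130) = 1.50 × (8.047 + (2.090)) = 1.50 × 10.14 = 15.20 N.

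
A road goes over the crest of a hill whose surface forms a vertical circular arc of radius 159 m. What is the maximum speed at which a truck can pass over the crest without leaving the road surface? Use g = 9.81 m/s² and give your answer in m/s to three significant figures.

At the crest the centre of the circle is below the truck, so the net downward (centripetal) force is mg − N = mv²/r.
The truck leaves the road when N → 0, giving v_max = √(g r) = √(9.81 × 159) = 39.49 m/s.

39.5 m/s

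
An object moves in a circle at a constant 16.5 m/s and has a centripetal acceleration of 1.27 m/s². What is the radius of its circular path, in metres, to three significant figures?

214 m

a_c = v²/r ⇒ r = v²/a_c = (16.5)²/1.27 = 272.2/1.27 = 214.4 m.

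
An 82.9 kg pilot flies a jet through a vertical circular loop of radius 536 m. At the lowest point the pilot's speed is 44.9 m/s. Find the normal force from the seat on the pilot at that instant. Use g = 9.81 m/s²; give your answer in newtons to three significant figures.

1130 N

At the lowest point, N points up (toward the centre) and the weight mg points down (away from the centre), so the net inward force is N − mg = mv²/r.
N = m(v²/r + g) = 82.9 × ((44.9)²/536 + 9.81) = 82.9 × (3.761 + 9.81) = 82.9 × 13.57 = 1125 N.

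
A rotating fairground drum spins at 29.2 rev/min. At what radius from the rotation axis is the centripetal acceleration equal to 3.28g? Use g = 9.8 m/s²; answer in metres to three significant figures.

3.44 m

ω = 29.2 rev/min × 2π/60 = 3.058 rad/s.
a_c = ω²r = 3.28g ⇒ r = 3.28 × 9.8 / (3.058)² = 32.14/9.350 = 3.438 m.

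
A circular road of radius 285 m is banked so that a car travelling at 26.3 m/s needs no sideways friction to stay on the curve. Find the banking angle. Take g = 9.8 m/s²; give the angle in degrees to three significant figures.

For a frictionless banked turn: horizontally N sinθ = mv²/r and vertically N cosθ = mg.
Dividing: tanθ = v²/(r g) = (26.3)²/(285 × 9.8) = 691.7/2793 = 0.2477.
θ = arctan(0.2477) = 13.91°.

13.9°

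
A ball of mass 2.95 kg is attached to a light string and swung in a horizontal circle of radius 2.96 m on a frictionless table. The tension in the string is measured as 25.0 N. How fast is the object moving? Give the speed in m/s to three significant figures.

5.01 m/s

T = m v²/r ⇒ v = √(T r / m) = √(25.0 × 2.96 / 2.95) = √25.08 = 5.008 m/s.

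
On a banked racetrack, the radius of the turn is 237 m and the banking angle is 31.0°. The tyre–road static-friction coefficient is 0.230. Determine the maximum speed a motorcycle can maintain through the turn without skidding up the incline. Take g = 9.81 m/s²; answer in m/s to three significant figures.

At the maximum speed, friction acts down the slope at its limiting value f = μN. Radially (horizontal, toward centre): N sinθ + μN cosθ = mv²/r. Vertically: N cosθ − μN sinθ = mg.
Dividing: v² = r g (sinθ + μcosθ)/(cosθ − μsinθ).
sinθ + μcosθ = 0.5150 + 0.230×0.8572 = 0.7122; cosθ − μsinθ = 0.8572 − 0.230×0.5150 = 0.7387.
v² = 237 × 9.81 × 0.7122/0.7387 = 2241 m²/s², so v = 47.34 m/s.

47.3 m/s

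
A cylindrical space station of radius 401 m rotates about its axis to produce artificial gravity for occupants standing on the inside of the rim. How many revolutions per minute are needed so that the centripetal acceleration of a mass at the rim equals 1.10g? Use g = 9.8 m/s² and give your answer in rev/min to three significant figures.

Require ω²r = 1.10g, so ω = √(1.10 × 9.8/401) = 0.1640 rad/s.
In rev/min: ω × 60/(2π) = 0.1640 × 60/(2π) = 1.566 rev/min.

1.57 rev/min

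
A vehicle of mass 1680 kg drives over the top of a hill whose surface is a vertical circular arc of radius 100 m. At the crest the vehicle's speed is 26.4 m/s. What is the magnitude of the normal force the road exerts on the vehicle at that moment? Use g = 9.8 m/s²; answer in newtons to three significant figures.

4760 N

At the crest the centripetal acceleration points downward (toward the centre of the arc), so mg − N = mv²/r.
N = m(g − v²/r) = 1680 × (9.8 − (26.4)²/100) = 1680 × (9.8 − 6.970) = 1680 × 2.830 = 4755 N.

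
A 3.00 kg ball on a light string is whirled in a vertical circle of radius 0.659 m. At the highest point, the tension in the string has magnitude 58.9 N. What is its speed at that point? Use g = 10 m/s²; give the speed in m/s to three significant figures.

4.42 m/s

At the top, T + mg = mv²/r, so v = √(r(T/m + g)) = √(0.659 × (58.9/3.00 + 10.0)) = √(0.659 × 29.63) = √19.53 = 4.419 m/s.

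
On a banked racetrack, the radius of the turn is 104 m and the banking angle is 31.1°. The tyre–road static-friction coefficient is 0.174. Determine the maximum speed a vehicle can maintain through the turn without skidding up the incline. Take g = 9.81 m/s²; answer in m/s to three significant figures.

29.8 m/s

At the maximum speed, friction acts down the slope at its limiting value f = μN. Radially (horizontal, toward centre): N sinθ + μN cosθ = mv²/r. Vertically: N cosθ − μN sinθ = mg.
Dividing: v² = r g (sinθ + μcosθ)/(cosθ − μsinθ).
sinθ + μcosθ = 0.5165 + 0.174×0.8563 = 0.6655; cosθ − μsinθ = 0.8563 − 0.174×0.5165 = 0.7664.
v² = 104 × 9.81 × 0.6655/0.7664 = 886.0 m²/s², so v = 29.77 m/s.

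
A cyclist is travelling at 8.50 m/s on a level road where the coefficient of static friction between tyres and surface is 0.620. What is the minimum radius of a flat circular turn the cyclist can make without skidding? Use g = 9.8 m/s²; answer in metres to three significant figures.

At the limit, μ_s m g = m v²/r, so r_min = v²/(μ_s g) = (8.50)²/(0.620 × 9.8) = 72.25/6.076 = 11.89 m.

11.9 m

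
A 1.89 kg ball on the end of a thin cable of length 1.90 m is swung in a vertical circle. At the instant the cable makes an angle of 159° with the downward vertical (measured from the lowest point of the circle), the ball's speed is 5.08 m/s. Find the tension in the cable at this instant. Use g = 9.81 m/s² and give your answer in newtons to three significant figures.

8.36 N

Take the radial direction toward the centre of the circle as positive. The component of the weight along the string toward the centre is −mg cos φ (φ measured from the bottom), so Newton's second law along the string gives T − mg cos φ = m v²/r.
cos 159° = -0.9336, so T = m(v²/r + g cos φ) = 1.89 × ((5.08)²/1.90 + 9.81 × -0.9336) = 1.89 × (13.58 + (-9.158)) = 1.89 × 4.424 = 8.361 N.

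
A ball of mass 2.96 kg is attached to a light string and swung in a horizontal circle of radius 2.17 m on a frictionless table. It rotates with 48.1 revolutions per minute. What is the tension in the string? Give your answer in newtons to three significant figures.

163 N

ω = 48.1 rev/min × 2π/60 = 5.037 rad/s, so v = ωr = 5.037 × 2.17 = 10.93 m/s.
The tension is the only horizontal force, so it supplies the full centripetal force: T = m v²/r = 2.96 × (10.93)²/2.17 = 2.96 × 119.5/2.17 = 163.0 N.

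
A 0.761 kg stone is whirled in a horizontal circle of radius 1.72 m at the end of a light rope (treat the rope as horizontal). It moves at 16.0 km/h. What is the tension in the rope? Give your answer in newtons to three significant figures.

v = 16.0 km/h = 16.0/3.6 = 4.444 m/s.
The tension is the only horizontal force, so it supplies the full centripetal force: T = m v²/r = 0.761 × (4.444)²/1.72 = 0.761 × 19.75/1.72 = 8.740 N.

8.74 N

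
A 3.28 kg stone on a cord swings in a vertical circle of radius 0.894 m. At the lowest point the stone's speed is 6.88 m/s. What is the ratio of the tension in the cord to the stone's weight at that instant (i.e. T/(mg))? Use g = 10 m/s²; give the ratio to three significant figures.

At the bottom, T − mg = mv²/r, so T = m(v²/r + g) and T/(mg) = v²/(rg) + 1 = (6.88)²/(0.894 × 10.0) + 1 = 5.295 + 1 = 6.295.

6.29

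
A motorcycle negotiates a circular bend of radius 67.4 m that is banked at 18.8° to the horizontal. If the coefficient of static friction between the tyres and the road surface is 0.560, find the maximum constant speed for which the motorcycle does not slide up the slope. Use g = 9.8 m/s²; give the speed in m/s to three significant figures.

27.1 m/s

At the maximum speed, friction acts down the slope at its limiting value f = μN. Radially (horizontal, toward centre): N sinθ + μN cosθ = mv²/r. Vertically: N cosθ − μN sinθ = mg.
Dividing: v² = r g (sinθ + μcosθ)/(cosθ − μsinθ).
sinθ + μcosθ = 0.3223 + 0.560×0.9466 = 0.8524; cosθ − μsinθ = 0.9466 − 0.560×0.3223 = 0.7662.
v² = 67.4 × 9.8 × 0.8524/0.7662 = 734.8 m²/s², so v = 27.11 m/s.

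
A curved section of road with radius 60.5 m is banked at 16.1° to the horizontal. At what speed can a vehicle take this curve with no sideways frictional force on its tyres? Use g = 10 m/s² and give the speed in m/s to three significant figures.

13.2 m/s

On a frictionless banked curve, N sinθ = mv²/r and N cosθ = mg, so tanθ = v²/(rg).
v = √(r g tanθ) = √(60.5 × 10.0 × tan 16.1°) = √(60.5 × 10.0 × 0.2886) = √174.6 = 13.21 m/s.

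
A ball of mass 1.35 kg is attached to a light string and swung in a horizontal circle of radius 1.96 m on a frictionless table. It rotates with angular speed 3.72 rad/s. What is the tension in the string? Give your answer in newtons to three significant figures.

v = ωr = 3.72 × 1.96 = 7.291 m/s.
The tension is the only horizontal force, so it supplies the full centripetal force: T = m v²/r = 1.35 × (7.291)²/1.96 = 1.35 × 53.16/1.96 = 36.62 N.

36.6 N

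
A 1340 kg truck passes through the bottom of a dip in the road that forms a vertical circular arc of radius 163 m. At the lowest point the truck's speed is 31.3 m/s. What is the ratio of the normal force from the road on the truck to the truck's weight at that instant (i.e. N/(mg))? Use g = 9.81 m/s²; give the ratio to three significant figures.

1.61

At the bottom, N − mg = mv²/r, so N = m(v²/r + g) and N/(mg) = v²/(rg) + 1 = (31.3)²/(163 × 9.81) + 1 = 0.6127 + 1 = 1.613.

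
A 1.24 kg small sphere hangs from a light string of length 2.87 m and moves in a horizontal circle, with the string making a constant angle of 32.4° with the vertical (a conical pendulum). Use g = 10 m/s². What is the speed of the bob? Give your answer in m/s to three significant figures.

The radius of the circle is r = L sinθ = 2.87 × sin 32.4° = 1.538 m.
Horizontally T sinθ = mv²/r and vertically T cosθ = mg, so tanθ = v²/(rg).
v = √(r g tanθ) = √(1.538 × 10.0 × 0.6346) = √9.759 = 3.124 m/s.

3.12 m/s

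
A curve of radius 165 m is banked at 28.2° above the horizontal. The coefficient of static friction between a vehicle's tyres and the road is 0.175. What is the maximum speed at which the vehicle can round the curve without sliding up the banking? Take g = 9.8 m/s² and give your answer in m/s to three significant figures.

35.6 m/s

At the maximum speed, friction acts down the slope at its limiting value f = μN. Radially (horizontal, toward centre): N sinθ + μN cosθ = mv²/r. Vertically: N cosθ − μN sinθ = mg.
Dividing: v² = r g (sinθ + μcosθ)/(cosθ − μsinθ).
sinθ + μcosθ = 0.4726 + 0.175×0.8813 = 0.6268; cosθ − μsinθ = 0.8813 − 0.175×0.4726 = 0.7986.
v² = 165 × 9.8 × 0.6268/0.7986 = 1269 m²/s², so v = 35.62 m/s.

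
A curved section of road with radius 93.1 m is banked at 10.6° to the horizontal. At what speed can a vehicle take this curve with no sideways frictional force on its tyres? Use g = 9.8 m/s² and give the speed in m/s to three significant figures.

13.1 m/s

On a frictionless banked curve, N sinθ = mv²/r and N cosθ = mg, so tanθ = v²/(rg).
v = √(r g tanθ) = √(93.1 × 9.8 × tan 10.6°) = √(93.1 × 9.8 × 0.1871) = √170.7 = 13.07 m/s.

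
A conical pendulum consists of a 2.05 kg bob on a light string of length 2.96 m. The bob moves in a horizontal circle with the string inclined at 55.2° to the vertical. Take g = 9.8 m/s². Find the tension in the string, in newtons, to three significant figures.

Vertically the bob has no acceleration, so T cosθ = mg.
T = mg/cosθ = 2.05 × 9.8 / cos 55.2° = 20.09/0.5707 = 35.20 N.

35.2 N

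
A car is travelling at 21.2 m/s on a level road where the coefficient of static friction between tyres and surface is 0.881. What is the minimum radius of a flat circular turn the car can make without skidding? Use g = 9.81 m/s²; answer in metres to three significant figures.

52.0 m

At the limit, μ_s m g = m v²/r, so r_min = v²/(μ_s g) = (21.2)²/(0.881 × 9.81) = 449.4/8.643 = 52.00 m.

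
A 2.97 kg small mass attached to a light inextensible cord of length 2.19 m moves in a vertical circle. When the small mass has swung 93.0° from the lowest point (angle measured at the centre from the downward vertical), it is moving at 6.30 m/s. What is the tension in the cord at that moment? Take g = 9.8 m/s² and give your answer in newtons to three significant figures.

52.3 N

Take the radial direction toward the centre of the circle as positive. The component of the weight along the string toward the centre is −mg cos φ (φ measured from the bottom), so Newton's second law along the string gives T − mg cos φ = m v²/r.
cos 93.0° = -0.05234, so T = m(v²/r + g cos φ) = 2.97 × ((6.30)²/2.19 + 9.8 × -0.05234) = 2.97 × (18.12 + (-0.5129)) = 2.97 × 17.61 = 52.30 N.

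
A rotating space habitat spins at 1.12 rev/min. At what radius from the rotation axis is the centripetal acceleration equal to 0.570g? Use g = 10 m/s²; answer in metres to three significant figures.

414 m

ω = 1.12 rev/min × 2π/60 = 0.1173 rad/s.
a_c = ω²r = 0.570g ⇒ r = 0.570 × 10.0 / (0.1173)² = 5.700/0.01376 = 414.4 m.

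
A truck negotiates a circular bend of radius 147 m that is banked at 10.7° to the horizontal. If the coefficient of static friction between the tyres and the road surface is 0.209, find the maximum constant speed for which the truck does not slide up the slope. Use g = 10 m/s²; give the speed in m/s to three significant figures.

At the maximum speed, friction acts down the slope at its limiting value f = μN. Radially (horizontal, toward centre): N sinθ + μN cosθ = mv²/r. Vertically: N cosθ − μN sinθ = mg.
Dividing: v² = r g (sinθ + μcosθ)/(cosθ − μsinθ).
sinθ + μcosθ = 0.1857 + 0.209×0.9826 = 0.3910; cosθ − μsinθ = 0.9826 − 0.209×0.1857 = 0.9438.
v² = 147 × 10.0 × 0.3910/0.9438 = 609.0 m²/s², so v = 24.68 m/s.

24.7 m/s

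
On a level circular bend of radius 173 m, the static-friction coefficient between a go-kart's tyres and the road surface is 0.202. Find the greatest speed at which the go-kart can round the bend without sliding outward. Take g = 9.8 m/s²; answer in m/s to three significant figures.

18.5 m/s

Friction provides the centripetal force on a flat curve. At maximum speed it is at its limiting value: μ_s m g = m v²/r.
Mass cancels: v_max = √(μ_s g r) = √(0.202 × 9.8 × 173) = √342.5 = 18.51 m/s.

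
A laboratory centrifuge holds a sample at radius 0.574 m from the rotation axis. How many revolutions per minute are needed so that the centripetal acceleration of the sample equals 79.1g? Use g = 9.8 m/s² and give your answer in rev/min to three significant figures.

Require ω²r = 79.1g, so ω = √(79.1 × 9.8/0.574) = 36.75 rad/s.
In rev/min: ω × 60/(2π) = 36.75 × 60/(2π) = 350.9 rev/min.

351 rev/min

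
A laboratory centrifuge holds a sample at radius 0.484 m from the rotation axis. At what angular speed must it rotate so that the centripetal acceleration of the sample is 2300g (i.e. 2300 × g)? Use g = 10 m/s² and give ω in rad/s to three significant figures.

218 rad/s

Centripetal acceleration a_c = ω²r. Setting ω²r = 2300g:
ω = √(2300g / r) = √(2300 × 10.0 / 0.484) = √47520 = 218.0 rad/s.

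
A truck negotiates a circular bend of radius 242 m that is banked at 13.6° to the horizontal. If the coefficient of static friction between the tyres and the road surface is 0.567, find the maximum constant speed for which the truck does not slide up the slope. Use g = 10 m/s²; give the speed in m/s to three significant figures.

47.6 m/s

At the maximum speed, friction acts down the slope at its limiting value f = μN. Radially (horizontal, toward centre): N sinθ + μN cosθ = mv²/r. Vertically: N cosθ − μN sinθ = mg.
Dividing: v² = r g (sinθ + μcosθ)/(cosθ − μsinθ).
sinθ + μcosθ = 0.2351 + 0.567×0.9720 = 0.7862; cosθ − μsinθ = 0.9720 − 0.567×0.2351 = 0.8386.
v² = 242 × 10.0 × 0.7862/0.8386 = 2269 m²/s², so v = 47.63 m/s.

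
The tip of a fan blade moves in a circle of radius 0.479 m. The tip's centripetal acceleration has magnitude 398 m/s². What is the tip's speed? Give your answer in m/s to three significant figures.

13.8 m/s

a_c = v²/r ⇒ v = √(a_c · r) = √(398 × 0.479) = √190.6 = 13.81 m/s.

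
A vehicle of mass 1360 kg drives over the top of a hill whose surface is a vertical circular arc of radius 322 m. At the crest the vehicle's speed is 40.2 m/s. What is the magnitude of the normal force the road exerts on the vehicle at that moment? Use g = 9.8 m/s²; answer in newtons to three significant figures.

6500 N

At the crest the centripetal acceleration points downward (toward the centre of the arc), so mg − N = mv²/r.
N = m(g − v²/r) = 1360 × (9.8 − (40.2)²/322) = 1360 × (9.8 − 5.019) = 1360 × 4.781 = 6502 N.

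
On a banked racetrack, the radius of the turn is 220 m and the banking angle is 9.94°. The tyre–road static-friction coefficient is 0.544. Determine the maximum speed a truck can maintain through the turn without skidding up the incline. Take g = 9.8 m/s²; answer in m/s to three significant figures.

At the maximum speed, friction acts down the slope at its limiting value f = μN. Radially (horizontal, toward centre): N sinθ + μN cosθ = mv²/r. Vertically: N cosθ − μN sinθ = mg.
Dividing: v² = r g (sinθ + μcosθ)/(cosθ − μsinθ).
sinθ + μcosθ = 0.1726 + 0.544×0.9850 = 0.7085; cosθ − μsinθ = 0.9850 − 0.544×0.1726 = 0.8911.
v² = 220 × 9.8 × 0.7085/0.8911 = 1714 m²/s², so v = 41.40 m/s.

41.4 m/s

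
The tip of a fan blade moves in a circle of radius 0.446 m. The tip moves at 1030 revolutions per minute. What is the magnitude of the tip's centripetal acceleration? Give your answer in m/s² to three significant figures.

5190 m/s²

ω = 1030 rev/min × 2π/60 = 107.9 rad/s, so v = ωr = 107.9 × 0.446 = 48.11 m/s.
a_c = v²/r = (48.11)²/0.446 = 2314/0.446 = 5189 m/s².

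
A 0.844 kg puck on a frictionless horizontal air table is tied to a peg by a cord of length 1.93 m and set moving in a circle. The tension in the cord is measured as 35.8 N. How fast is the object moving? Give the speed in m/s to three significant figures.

9.05 m/s

T = m v²/r ⇒ v = √(T r / m) = √(35.8 × 1.93 / 0.844) = √81.86 = 9.048 m/s.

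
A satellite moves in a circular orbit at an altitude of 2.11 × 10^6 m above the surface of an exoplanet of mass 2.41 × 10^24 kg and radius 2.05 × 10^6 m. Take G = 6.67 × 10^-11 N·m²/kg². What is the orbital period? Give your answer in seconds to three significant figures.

r = R + h = 2.05 × 10^6 + 2.11 × 10^6 = 4.160 × 10^6 m. Gravity provides the centripetal force: G M m / r² = m v² / r ⇒ v = √(GM/r) = 6216 m/s.
T = 2πr/v = 2π × 4.160 × 10^6 / 6216 = 4205 s.

4200 s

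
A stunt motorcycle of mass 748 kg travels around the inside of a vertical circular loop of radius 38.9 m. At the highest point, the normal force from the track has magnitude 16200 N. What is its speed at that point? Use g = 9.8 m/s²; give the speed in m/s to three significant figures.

35.0 m/s

At the top, N + mg = mv²/r, so v = √(r(N/m + g)) = √(38.9 × (16200/748 + 9.8)) = √(38.9 × 31.46) = √1224 = 34.98 m/s.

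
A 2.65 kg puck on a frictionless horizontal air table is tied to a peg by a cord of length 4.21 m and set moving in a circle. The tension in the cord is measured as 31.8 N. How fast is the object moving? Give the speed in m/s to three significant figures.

T = m v²/r ⇒ v = √(T r / m) = √(31.8 × 4.21 / 2.65) = √50.52 = 7.108 m/s.

7.11 m/s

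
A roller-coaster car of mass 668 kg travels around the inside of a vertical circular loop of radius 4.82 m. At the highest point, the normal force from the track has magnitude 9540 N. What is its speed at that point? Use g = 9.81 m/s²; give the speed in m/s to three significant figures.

10.8 m/s

At the top, N + mg = mv²/r, so v = √(r(N/m + g)) = √(4.82 × (9540/668 + 9.81)) = √(4.82 × 24.09) = √116.1 = 10.78 m/s.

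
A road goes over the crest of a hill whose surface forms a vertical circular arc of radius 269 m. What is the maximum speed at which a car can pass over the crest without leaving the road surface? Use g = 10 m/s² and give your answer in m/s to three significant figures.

At the crest the centre of the circle is below the car, so the net downward (centripetal) force is mg − N = mv²/r.
The car leaves the road when N → 0, giving v_max = √(g r) = √(10.0 × 269) = 51.87 m/s.

51.9 m/s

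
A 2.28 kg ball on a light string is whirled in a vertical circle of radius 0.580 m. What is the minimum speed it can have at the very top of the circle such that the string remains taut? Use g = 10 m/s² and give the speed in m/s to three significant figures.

At the highest point the centre is directly below, so both the weight and T act inward: T + mg = mv²/r.
At minimum speed T → 0, so mg = mv_min²/r ⇒ v_min = √(g r) = √(10.0 × 0.580) = 2.408 m/s.

2.41 m/s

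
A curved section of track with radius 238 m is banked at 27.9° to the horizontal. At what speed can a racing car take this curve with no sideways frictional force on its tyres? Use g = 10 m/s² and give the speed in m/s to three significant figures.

On a frictionless banked curve, N sinθ = mv²/r and N cosθ = mg, so tanθ = v²/(rg).
v = √(r g tanθ) = √(238 × 10.0 × tan 27.9°) = √(238 × 10.0 × 0.5295) = √1260 = 35.50 m/s.

35.5 m/s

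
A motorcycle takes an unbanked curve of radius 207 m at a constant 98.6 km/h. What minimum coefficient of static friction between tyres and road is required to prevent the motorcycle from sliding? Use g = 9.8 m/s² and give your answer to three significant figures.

0.370

v = 98.6/3.6 = 27.39 m/s.
Friction provides the centripetal force: μ_s m g = m v²/r, so μ_s = v²/(g r) = (27.39)²/(9.8 × 207) = 750.2/2029 = 0.3698.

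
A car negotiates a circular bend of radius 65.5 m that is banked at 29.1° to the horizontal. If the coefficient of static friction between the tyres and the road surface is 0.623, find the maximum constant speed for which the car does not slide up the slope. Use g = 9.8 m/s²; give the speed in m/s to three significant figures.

34.0 m/s

At the maximum speed, friction acts down the slope at its limiting value f = μN. Radially (horizontal, toward centre): N sinθ + μN cosθ = mv²/r. Vertically: N cosθ − μN sinθ = mg.
Dividing: v² = r g (sinθ + μcosθ)/(cosθ − μsinθ).
sinθ + μcosθ = 0.4863 + 0.623×0.8738 = 1.031; cosθ − μsinθ = 0.8738 − 0.623×0.4863 = 0.5708.
v² = 65.5 × 9.8 × 1.031/0.5708 = 1159 m²/s², so v = 34.05 m/s.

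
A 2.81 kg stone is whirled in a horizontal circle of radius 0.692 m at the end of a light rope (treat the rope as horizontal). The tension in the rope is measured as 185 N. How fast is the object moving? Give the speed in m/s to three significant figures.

6.75 m/s

T = m v²/r ⇒ v = √(T r / m) = √(185 × 0.692 / 2.81) = √45.56 = 6.750 m/s.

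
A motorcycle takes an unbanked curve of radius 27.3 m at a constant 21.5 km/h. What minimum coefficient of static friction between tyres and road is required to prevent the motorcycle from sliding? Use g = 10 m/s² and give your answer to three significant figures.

0.131

v = 21.5/3.6 = 5.972 m/s.
Friction provides the centripetal force: μ_s m g = m v²/r, so μ_s = v²/(g r) = (5.972)²/(10.0 × 27.3) = 35.67/273.0 = 0.1306.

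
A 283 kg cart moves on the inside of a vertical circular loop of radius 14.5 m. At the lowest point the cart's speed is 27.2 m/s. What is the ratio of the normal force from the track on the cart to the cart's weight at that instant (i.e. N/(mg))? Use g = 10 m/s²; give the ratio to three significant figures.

6.10

At the bottom, N − mg = mv²/r, so N = m(v²/r + g) and N/(mg) = v²/(rg) + 1 = (27.2)²/(14.5 × 10.0) + 1 = 5.102 + 1 = 6.102.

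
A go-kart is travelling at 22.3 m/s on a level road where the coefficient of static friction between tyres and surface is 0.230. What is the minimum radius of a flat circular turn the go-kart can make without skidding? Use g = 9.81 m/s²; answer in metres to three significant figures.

220 m

At the limit, μ_s m g = m v²/r, so r_min = v²/(μ_s g) = (22.3)²/(0.230 × 9.81) = 497.3/2.256 = 220.4 m.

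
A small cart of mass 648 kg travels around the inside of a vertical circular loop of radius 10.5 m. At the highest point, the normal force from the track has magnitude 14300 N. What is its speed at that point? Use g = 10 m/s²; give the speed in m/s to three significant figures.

At the top, N + mg = mv²/r, so v = √(r(N/m + g)) = √(10.5 × (14300/648 + 10.0)) = √(10.5 × 32.07) = √336.7 = 18.35 m/s.

18.3 m/s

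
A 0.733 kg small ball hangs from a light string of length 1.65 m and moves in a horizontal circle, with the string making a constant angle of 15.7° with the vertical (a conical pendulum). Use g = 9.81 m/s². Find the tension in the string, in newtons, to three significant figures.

Vertically the bob has no acceleration, so T cosθ = mg.
T = mg/cosθ = 0.733 × 9.81 / cos 15.7° = 7.191/0.9627 = 7.469 N.

7.47 N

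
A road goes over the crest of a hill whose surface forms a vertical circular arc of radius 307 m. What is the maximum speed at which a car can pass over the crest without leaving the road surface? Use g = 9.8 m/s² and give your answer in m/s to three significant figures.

At the crest the centre of the circle is below the car, so the net downward (centripetal) force is mg − N = mv²/r.
The car leaves the road when N → 0, giving v_max = √(g r) = √(9.8 × 307) = 54.85 m/s.

54.9 m/s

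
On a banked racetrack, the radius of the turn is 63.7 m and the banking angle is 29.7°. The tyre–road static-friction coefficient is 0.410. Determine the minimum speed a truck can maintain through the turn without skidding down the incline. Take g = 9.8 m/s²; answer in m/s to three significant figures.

9.01 m/s

At the minimum speed, friction acts up the slope at its limiting value f = μN. Radially (horizontal, toward centre): N sinθ − μN cosθ = mv²/r. Vertically: N cosθ + μN sinθ = mg.
Dividing: v² = r g (sinθ − μcosθ)/(cosθ + μsinθ).
sinθ − μcosθ = 0.4955 − 0.410×0.8686 = 0.1393; cosθ + μsinθ = 0.8686 + 0.410×0.4955 = 1.072.
v² = 63.7 × 9.8 × 0.1393/1.072 = 81.15 m²/s², so v = 9.008 m/s.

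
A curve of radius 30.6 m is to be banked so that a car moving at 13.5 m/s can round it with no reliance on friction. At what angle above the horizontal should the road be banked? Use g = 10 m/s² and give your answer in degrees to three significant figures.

For a frictionless banked turn: horizontally N sinθ = mv²/r and vertically N cosθ = mg.
Dividing: tanθ = v²/(r g) = (13.5)²/(30.6 × 10.0) = 182.2/306.0 = 0.5956.
θ = arctan(0.5956) = 30.78°.

30.8°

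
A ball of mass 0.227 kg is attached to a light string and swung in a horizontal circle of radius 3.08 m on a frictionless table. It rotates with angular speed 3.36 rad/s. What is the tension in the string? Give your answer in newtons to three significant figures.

7.89 N

v = ωr = 3.36 × 3.08 = 10.35 m/s.
The tension is the only horizontal force, so it supplies the full centripetal force: T = m v²/r = 0.227 × (10.35)²/3.08 = 0.227 × 107.1/3.08 = 7.893 N.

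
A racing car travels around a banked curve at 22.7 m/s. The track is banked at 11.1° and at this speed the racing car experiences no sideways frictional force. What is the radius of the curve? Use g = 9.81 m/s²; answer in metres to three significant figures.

268 m

Frictionless banking: tanθ = v²/(rg), so r = v²/(g tanθ).
r = (22.7)²/(9.81 × tan 11.1°) = 515.3/(9.81 × 0.1962) = 515.3/1.925 = 267.7 m.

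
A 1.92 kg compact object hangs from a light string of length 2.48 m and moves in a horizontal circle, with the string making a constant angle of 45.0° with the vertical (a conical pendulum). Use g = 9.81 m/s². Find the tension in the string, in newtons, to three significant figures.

26.6 N

Vertically the bob has no acceleration, so T cosθ = mg.
T = mg/cosθ = 1.92 × 9.81 / cos 45.0° = 18.84/0.7071 = 26.64 N.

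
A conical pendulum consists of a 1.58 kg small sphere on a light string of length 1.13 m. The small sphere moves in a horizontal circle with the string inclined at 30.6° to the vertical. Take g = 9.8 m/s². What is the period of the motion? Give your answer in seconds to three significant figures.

1.98 s

r = L sinθ = 0.5752 m. From T sinθ = mω²r and T cosθ = mg: tanθ = ω²r/g, so ω² = g tanθ / r = g/(L cosθ).
ω = √(g/(L cosθ)) = √(9.8/(1.13 × 0.8607)) = √10.08 = 3.174 rad/s.
Period = 2π/ω = 1.979 s.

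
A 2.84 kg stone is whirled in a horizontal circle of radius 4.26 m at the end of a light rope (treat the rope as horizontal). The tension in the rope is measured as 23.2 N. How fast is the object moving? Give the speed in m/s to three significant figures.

5.90 m/s

T = m v²/r ⇒ v = √(T r / m) = √(23.2 × 4.26 / 2.84) = √34.80 = 5.899 m/s.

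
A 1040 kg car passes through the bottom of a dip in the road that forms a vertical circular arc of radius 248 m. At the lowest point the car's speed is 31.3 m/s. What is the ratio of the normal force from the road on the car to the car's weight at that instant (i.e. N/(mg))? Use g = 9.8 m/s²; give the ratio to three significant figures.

1.40

At the bottom, N − mg = mv²/r, so N = m(v²/r + g) and N/(mg) = v²/(rg) + 1 = (31.3)²/(248 × 9.8) + 1 = 0.4031 + 1 = 1.403.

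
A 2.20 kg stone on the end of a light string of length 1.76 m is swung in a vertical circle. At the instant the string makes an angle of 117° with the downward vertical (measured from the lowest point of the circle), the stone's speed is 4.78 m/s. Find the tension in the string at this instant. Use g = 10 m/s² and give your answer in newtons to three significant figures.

18.6 N

Take the radial direction toward the centre of the circle as positive. The component of the weight along the string toward the centre is −mg cos φ (φ measured from the bottom), so Newton's second law along the string gives T − mg cos φ = m v²/r.
cos 117° = -0.4540, so T = m(v²/r + g cos φ) = 2.20 × ((4.78)²/1.76 + 10.0 × -0.4540) = 2.20 × (12.98 + (-4.540)) = 2.20 × 8.442 = 18.57 N.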